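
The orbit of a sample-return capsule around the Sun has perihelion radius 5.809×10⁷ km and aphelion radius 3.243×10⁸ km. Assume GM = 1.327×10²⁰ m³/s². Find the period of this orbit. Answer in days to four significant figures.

Semi-major axis a = (r_p + r_a)/2 = (5.8090×10⁷ + 3.2430×10⁸)/2 = 1.9120×10⁸ km = 1.912×10¹¹ m.
By Kepler's third law T = 2π√(a³/μ) = 2π × 7.257×10⁶ = 4.560×10⁷ s.
= 527.8 days.

T ≈ 527.8 days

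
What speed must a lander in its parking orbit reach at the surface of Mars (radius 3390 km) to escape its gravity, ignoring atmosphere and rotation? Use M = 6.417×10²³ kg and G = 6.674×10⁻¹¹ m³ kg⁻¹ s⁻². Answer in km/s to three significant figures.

v_esc ≈ 5.03 km/s

μ = GM = 6.674×10⁻¹¹ × 6.417×10²³ = 4.283×10¹³ m³/s².
r = R = 3.390×10⁶ m.
Escape speed v_esc = √(2μ/r) = √(2 × 4.283×10¹³ / 3.390×10⁶) = √(2.527×10⁷) = 5027 m/s.
= 5.027 km/s.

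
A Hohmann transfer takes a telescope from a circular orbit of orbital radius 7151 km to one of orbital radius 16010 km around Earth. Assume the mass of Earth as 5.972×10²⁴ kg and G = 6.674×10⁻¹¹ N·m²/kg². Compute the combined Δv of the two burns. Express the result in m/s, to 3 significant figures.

Δv_total ≈ 2380 m/s

μ = GM = 6.674×10⁻¹¹ × 5.972×10²⁴ = 3.986×10¹⁴ m³/s².
r₁ = 7151 km = 7.151×10⁶ m.
r₂ = 16010 km = 1.601×10⁷ m.
Transfer ellipse a_t = (r₁ + r₂)/2 = 1.158×10⁷ m.
At r₁: circular v_c1 = √(μ/r₁) = 7466 m/s; transfer-perigee v_p = √[μ(2/r₁ − 1/a_t)] = 8778 m/s.
Δv₁ = v_p − v_c1 = 1312 m/s.
At r₂: circular v_c2 = √(μ/r₂) = 4990 m/s; transfer-apogee v_a = √[μ(2/r₂ − 1/a_t)] = 3921 m/s.
Δv₂ = v_c2 − v_a = 1069 m/s.
Total Δv = Δv₁ + Δv₂ = 2381 m/s.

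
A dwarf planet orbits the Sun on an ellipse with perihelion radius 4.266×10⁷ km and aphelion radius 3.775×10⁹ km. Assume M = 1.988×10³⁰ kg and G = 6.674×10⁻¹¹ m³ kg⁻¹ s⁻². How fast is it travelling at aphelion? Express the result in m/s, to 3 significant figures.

μ = GM = 6.674×10⁻¹¹ × 1.988×10³⁰ = 1.327×10²⁰ m³/s².
Semi-major axis a = (r_p + r_a)/2 = 1.9088×10⁹ km = 1.909×10¹² m.
Vis-viva: v² = μ(2/r − 1/a) = 1.327×10²⁰ × (5.298×10⁻¹³ − 5.239×10⁻¹³) = 7.855×10⁵ m²/s².
v = 886.3 m/s.

v ≈ 886 m/s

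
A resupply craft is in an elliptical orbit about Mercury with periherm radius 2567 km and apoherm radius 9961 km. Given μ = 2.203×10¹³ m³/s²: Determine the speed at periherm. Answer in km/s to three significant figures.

v ≈ 3.69 km/s

Semi-major axis a = (r_p + r_a)/2 = 6264.0 km = 6.264×10⁶ m.
Vis-viva: v² = μ(2/r − 1/a) = 2.203×10¹³ × (7.791×10⁻⁷ − 1.596×10⁻⁷) = 1.365×10⁷ m²/s².
v = 3694 m/s = 3.694 km/s.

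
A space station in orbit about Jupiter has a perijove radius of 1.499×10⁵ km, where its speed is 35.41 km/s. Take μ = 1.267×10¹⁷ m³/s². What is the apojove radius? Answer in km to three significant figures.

r_p = 1.499×10⁸ m.
Specific energy ε = v²/2 − μ/r = -2.183×10⁸ J/kg, so a = −μ/(2ε) = 2.902×10⁸ m.
The apsides satisfy r_p + r_a = 2a, so the apojove radius is 2a − r_p = 4.305×10⁸ m = 4.3050×10⁵ km.

apojove radius ≈ 4.31×10⁵ km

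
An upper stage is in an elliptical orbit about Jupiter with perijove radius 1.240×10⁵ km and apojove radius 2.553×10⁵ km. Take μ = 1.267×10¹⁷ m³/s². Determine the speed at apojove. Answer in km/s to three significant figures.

Semi-major axis a = (r_p + r_a)/2 = 1.8965×10⁵ km = 1.896×10⁸ m.
Vis-viva: v² = μ(2/r − 1/a) = 1.267×10¹⁷ × (7.834×10⁻⁹ − 5.273×10⁻⁹) = 3.245×10⁸ m²/s².
v = 18010 m/s = 18.01 km/s.

v ≈ 18.0 km/s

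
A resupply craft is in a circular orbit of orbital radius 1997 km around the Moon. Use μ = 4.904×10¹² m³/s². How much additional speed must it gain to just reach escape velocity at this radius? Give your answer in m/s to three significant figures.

Δv ≈ 649 m/s

r = 1997 km = 1.997×10⁶ m.
Circular speed v_c = √(μ/r) = 1567 m/s.
Escape speed v_esc = √(2μ/r) = √2 × v_c = 2216 m/s.
Δv = v_esc − v_c = 649.1 m/s.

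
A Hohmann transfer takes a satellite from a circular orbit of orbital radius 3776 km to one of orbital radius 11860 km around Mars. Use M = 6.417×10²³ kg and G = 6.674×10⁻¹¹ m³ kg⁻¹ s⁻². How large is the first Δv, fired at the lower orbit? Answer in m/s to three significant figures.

μ = GM = 6.674×10⁻¹¹ × 6.417×10²³ = 4.283×10¹³ m³/s².
r₁ = 3776 km = 3.776×10⁶ m.
r₂ = 11860 km = 1.186×10⁷ m.
Transfer ellipse a_t = (r₁ + r₂)/2 = 7.818×10⁶ m.
At r₁: circular v_c1 = √(μ/r₁) = 3368 m/s; transfer-periapsis v_p = √[μ(2/r₁ − 1/a_t)] = 4148 m/s.
Δv₁ = v_p − v_c1 = 780.2 m/s.

Δv ≈ 780 m/s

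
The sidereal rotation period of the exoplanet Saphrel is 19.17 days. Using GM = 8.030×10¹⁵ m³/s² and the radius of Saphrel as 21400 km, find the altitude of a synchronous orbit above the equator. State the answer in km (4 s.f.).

h_sync ≈ 8.019×10⁵ km

T = 19.17 days = 1.656×10⁶ s.
A synchronous orbit has period T, so by Kepler's third law a = (μT²/4π²)^(1/3).
μT²/4π² = 8.030×10¹⁵ × (1.656×10⁶)² / 39.48 = 5.580×10²⁶ m³.
a = 8.233×10⁸ m = 8.2327×10⁵ km.
Altitude h = a − R = 8.2327×10⁵ − 21400 = 8.0187×10⁵ km.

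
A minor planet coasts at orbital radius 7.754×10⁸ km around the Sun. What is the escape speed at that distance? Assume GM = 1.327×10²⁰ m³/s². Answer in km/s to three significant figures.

r = 7.754×10⁸ km = 7.754×10¹¹ m.
Escape speed v_esc = √(2μ/r) = √(2 × 1.327×10²⁰ / 7.754×10¹¹) = √(3.423×10⁸) = 18500 m/s.
= 18.50 km/s.

v_esc ≈ 18.5 km/s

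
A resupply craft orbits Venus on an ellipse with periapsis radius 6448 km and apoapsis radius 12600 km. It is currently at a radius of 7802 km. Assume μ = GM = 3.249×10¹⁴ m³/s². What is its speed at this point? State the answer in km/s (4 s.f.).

Semi-major axis a = (r_p + r_a)/2 = 9524.0 km = 9.524×10⁶ m.
Vis-viva: v² = μ(2/r − 1/a) = 3.249×10¹⁴ × (2.563×10⁻⁷ − 1.050×10⁻⁷) = 4.917×10⁷ m²/s².
v = 7012 m/s = 7.012 km/s.

v ≈ 7.012 km/s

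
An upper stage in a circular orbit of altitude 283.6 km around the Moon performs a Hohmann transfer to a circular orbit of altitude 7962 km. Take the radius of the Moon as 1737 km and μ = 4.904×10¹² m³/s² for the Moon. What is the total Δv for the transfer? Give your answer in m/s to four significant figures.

r₁ = 1737 + 283.6 = 2020.6 km = 2.0206×10⁶ m.
r₂ = 1737 + 7962 = 9699.0 km = 9.6990×10⁶ m.
Transfer ellipse a_t = (r₁ + r₂)/2 = 5.860×10⁶ m.
At r₁: circular v_c1 = √(μ/r₁) = 1558 m/s; transfer-perilune v_p = √[μ(2/r₁ − 1/a_t)] = 2004 m/s.
Δv₁ = v_p − v_c1 = 446.4 m/s.
At r₂: circular v_c2 = √(μ/r₂) = 711.1 m/s; transfer-apolune v_a = √[μ(2/r₂ − 1/a_t)] = 417.6 m/s.
Δv₂ = v_c2 − v_a = 293.5 m/s.
Total Δv = Δv₁ + Δv₂ = 739.9 m/s.

Δv_total ≈ 739.9 m/s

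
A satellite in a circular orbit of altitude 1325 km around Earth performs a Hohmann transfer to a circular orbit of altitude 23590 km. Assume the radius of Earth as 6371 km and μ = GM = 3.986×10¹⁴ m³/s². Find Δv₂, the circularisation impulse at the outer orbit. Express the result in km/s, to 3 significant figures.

Δv ≈ 1.32 km/s

r₁ = 6371 + 1325 = 7696.0 km = 7.6960×10⁶ m.
r₂ = 6371 + 23590 = 29961 km = 2.9961×10⁷ m.
Transfer ellipse a_t = (r₁ + r₂)/2 = 1.883×10⁷ m.
At r₁: circular v_c1 = √(μ/r₁) = 7197 m/s; transfer-perigee v_p = √[μ(2/r₁ − 1/a_t)] = 9078 m/s.
At r₂: circular v_c2 = √(μ/r₂) = 3647 m/s; transfer-apogee v_a = √[μ(2/r₂ − 1/a_t)] = 2332 m/s.
Δv₂ = v_c2 − v_a = 1316 m/s.
= 1.316 km/s.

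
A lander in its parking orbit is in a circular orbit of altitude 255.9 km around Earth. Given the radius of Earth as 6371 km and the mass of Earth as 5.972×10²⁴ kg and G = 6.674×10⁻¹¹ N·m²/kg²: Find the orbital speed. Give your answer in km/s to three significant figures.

v ≈ 7.76 km/s

μ = GM = 6.674×10⁻¹¹ × 5.972×10²⁴ = 3.986×10¹⁴ m³/s².
r = 6371 + 255.9 = 6626.9 km = 6.6269×10⁶ m.
For a circular orbit v = √(μ/r) = √(3.986×10¹⁴ / 6.627×10⁶) = √(6.014×10⁷) = 7755 m/s.
That is 7.755 km/s.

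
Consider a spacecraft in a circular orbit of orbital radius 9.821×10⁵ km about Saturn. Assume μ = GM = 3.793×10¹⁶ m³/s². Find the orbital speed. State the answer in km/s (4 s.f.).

v ≈ 6.215 km/s

r = 9.821×10⁵ km = 9.821×10⁸ m.
For a circular orbit v = √(μ/r) = √(3.793×10¹⁶ / 9.821×10⁸) = √(3.862×10⁷) = 6215 m/s.
That is 6.215 km/s.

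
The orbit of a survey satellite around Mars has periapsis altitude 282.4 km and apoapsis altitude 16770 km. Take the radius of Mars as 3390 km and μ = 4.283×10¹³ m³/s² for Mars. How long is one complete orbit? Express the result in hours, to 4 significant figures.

T ≈ 10.97 hours

r_p = 3390 + 282.4 = 3672.4 km = 3.6724×10⁶ m.
r_a = 3390 + 16770 = 20160 km = 2.0160×10⁷ m.
Semi-major axis a = (r_p + r_a)/2 = (3672.4 + 20160)/2 = 11916 km = 1.192×10⁷ m.
By Kepler's third law T = 2π√(a³/μ) = 2π × 6.285×10³ = 3.949×10⁴ s.
= 10.97 hours.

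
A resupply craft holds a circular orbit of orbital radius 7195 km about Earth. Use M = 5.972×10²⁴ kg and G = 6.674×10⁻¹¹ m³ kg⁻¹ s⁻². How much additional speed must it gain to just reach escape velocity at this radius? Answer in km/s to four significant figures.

Δv ≈ 3.083 km/s

μ = GM = 6.674×10⁻¹¹ × 5.972×10²⁴ = 3.986×10¹⁴ m³/s².
r = 7195 km = 7.195×10⁶ m.
Circular speed v_c = √(μ/r) = 7443 m/s.
Escape speed v_esc = √(2μ/r) = √2 × v_c = 10530 m/s.
Δv = v_esc − v_c = 3083 m/s = 3.083 km/s.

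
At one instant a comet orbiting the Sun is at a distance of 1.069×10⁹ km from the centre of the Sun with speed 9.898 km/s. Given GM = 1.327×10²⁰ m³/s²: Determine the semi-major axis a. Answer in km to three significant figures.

a ≈ 8.83×10⁸ km

r = 1.069×10¹² m.
Vis-viva rearranged: 1/a = 2/r − v²/μ = 1.871×10⁻¹² − 7.383×10⁻¹³ = 1.133×10⁻¹² m⁻¹.
a = 8.829×10¹¹ m = 8.8291×10⁸ km.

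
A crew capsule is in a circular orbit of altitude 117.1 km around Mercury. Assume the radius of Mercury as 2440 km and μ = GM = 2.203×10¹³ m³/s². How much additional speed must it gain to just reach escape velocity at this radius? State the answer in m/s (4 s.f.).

Δv ≈ 1216 m/s

r = 2440 + 117.1 = 2557.1 km = 2.5571×10⁶ m.
Circular speed v_c = √(μ/r) = 2935 m/s.
Escape speed v_esc = √(2μ/r) = √2 × v_c = 4151 m/s.
Δv = v_esc − v_c = 1216 m/s.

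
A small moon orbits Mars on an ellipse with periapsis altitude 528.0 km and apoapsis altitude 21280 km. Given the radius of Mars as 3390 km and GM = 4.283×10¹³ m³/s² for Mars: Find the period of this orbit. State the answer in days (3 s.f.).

r_p = 3390 + 528.0 = 3918.0 km = 3.9180×10⁶ m.
r_a = 3390 + 21280 = 24670 km = 2.4670×10⁷ m.
Semi-major axis a = (r_p + r_a)/2 = (3918.0 + 24670)/2 = 14294 km = 1.429×10⁷ m.
By Kepler's third law T = 2π√(a³/μ) = 2π × 8.258×10³ = 5.188×10⁴ s.
= 0.6005 days.

T ≈ 0.601 days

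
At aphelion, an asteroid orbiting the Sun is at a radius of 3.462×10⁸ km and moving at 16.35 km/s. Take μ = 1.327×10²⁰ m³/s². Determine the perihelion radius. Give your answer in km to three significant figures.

perihelion radius ≈ 1.85×10⁸ km

r_a = 3.462×10¹¹ m.
Specific energy ε = v²/2 − μ/r = -2.496×10⁸ J/kg, so a = −μ/(2ε) = 2.658×10¹¹ m.
The apsides satisfy r_p + r_a = 2a, so the perihelion radius is 2a − r_a = 1.854×10¹¹ m = 1.8536×10⁸ km.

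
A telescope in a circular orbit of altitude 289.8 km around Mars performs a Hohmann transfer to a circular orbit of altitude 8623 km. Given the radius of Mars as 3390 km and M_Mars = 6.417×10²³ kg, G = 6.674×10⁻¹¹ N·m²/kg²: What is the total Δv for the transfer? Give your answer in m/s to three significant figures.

μ = GM = 6.674×10⁻¹¹ × 6.417×10²³ = 4.283×10¹³ m³/s².
r₁ = 3390 + 289.8 = 3679.8 km = 3.6798×10⁶ m.
r₂ = 3390 + 8623 = 12013 km = 1.2013×10⁷ m.
Transfer ellipse a_t = (r₁ + r₂)/2 = 7.846×10⁶ m.
At r₁: circular v_c1 = √(μ/r₁) = 3412 m/s; transfer-periapsis v_p = √[μ(2/r₁ − 1/a_t)] = 4221 m/s.
Δv₁ = v_p − v_c1 = 809.7 m/s.
At r₂: circular v_c2 = √(μ/r₂) = 1888 m/s; transfer-apoapsis v_a = √[μ(2/r₂ − 1/a_t)] = 1293 m/s.
Δv₂ = v_c2 − v_a = 595.1 m/s.
Total Δv = Δv₁ + Δv₂ = 1405 m/s.

Δv_total ≈ 1400 m/s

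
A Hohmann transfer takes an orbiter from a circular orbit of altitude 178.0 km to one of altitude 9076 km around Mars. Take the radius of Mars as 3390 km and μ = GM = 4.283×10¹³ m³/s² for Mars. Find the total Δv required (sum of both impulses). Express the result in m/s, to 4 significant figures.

Δv_total ≈ 1473 m/s

r₁ = 3390 + 178.0 = 3568.0 km = 3.5680×10⁶ m.
r₂ = 3390 + 9076 = 12466 km = 1.2466×10⁷ m.
Transfer ellipse a_t = (r₁ + r₂)/2 = 8.017×10⁶ m.
At r₁: circular v_c1 = √(μ/r₁) = 3465 m/s; transfer-periapsis v_p = √[μ(2/r₁ − 1/a_t)] = 4320 m/s.
Δv₁ = v_p − v_c1 = 855.7 m/s.
At r₂: circular v_c2 = √(μ/r₂) = 1854 m/s; transfer-apoapsis v_a = √[μ(2/r₂ − 1/a_t)] = 1237 m/s.
Δv₂ = v_c2 − v_a = 617.0 m/s.
Total Δv = Δv₁ + Δv₂ = 1473 m/s.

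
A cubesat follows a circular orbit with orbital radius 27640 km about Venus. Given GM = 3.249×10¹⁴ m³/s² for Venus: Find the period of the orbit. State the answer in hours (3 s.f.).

r = 27640 km = 2.764×10⁷ m.
Kepler's third law: T = 2π√(r³/μ) = 2π√((2.764×10⁷)³ / 3.249×10¹⁴).
r³/μ = 6.499×10⁷ s², so T = 2π × 8.062×10³ = 5.065×10⁴ s.
Converting: 5.065×10⁴ s ÷ 3600 = 14.07 hours.

T ≈ 14.1 hours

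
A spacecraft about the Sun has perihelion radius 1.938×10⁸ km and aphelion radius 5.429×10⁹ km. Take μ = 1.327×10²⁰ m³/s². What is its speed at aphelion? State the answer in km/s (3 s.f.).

Semi-major axis a = (r_p + r_a)/2 = 2.8114×10⁹ km = 2.811×10¹² m.
Vis-viva: v² = μ(2/r − 1/a) = 1.327×10²⁰ × (3.684×10⁻¹³ − 3.557×10⁻¹³) = 1.685×10⁶ m²/s².
v = 1298 m/s = 1.298 km/s.

v ≈ 1.30 km/s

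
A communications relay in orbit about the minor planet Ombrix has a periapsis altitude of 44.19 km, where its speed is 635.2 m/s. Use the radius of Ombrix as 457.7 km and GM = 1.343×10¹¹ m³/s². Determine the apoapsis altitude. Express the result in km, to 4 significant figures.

apoapsis altitude ≈ 1080 km

r_p = 457.7 + 44.19 = 501.89 km = 5.019×10⁵ m.
Specific energy ε = v²/2 − μ/r = -6.585×10⁴ J/kg, so a = −μ/(2ε) = 1.020×10⁶ m.
The apsides satisfy r_p + r_a = 2a, so the apoapsis radius is 2a − r_p = 1.538×10⁶ m = 1537.6 km.
Apoapsis altitude = 1537.6 − 457.7 = 1079.9 km.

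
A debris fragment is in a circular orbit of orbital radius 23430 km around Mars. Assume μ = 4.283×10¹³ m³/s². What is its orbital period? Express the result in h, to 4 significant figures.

r = 23430 km = 2.343×10⁷ m.
Kepler's third law: T = 2π√(r³/μ) = 2π√((2.343×10⁷)³ / 4.283×10¹³).
r³/μ = 3.003×10⁸ s², so T = 2π × 1.733×10⁴ = 1.089×10⁵ s.
Converting: 1.089×10⁵ s ÷ 3600 = 30.25 h.

T ≈ 30.25 h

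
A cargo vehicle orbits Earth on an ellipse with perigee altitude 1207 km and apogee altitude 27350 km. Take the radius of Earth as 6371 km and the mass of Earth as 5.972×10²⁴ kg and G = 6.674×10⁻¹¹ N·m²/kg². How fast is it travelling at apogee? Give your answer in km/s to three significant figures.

μ = GM = 6.674×10⁻¹¹ × 5.972×10²⁴ = 3.986×10¹⁴ m³/s².
r_p = 6371 + 1207 = 7578.0 km = 7.5780×10⁶ m.
r_a = 6371 + 27350 = 33721 km = 3.3721×10⁷ m.
Semi-major axis a = (r_p + r_a)/2 = 20650 km = 2.065×10⁷ m.
Vis-viva: v² = μ(2/r − 1/a) = 3.986×10¹⁴ × (5.931×10⁻⁸ − 4.843×10⁻⁸) = 4.338×10⁶ m²/s².
v = 2083 m/s = 2.083 km/s.

v ≈ 2.08 km/s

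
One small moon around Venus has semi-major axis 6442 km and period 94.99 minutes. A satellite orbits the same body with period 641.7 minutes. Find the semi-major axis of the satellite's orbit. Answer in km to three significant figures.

a₂ ≈ 23000 km

Kepler's third law: a³ ∝ T², so a₂ = a₁ (T₂/T₁)^(2/3).
T₂/T₁ = 6.755, (T₂/T₁)^(2/3) = 3.574.
a₂ = 6442 × 3.574 = 23020 km.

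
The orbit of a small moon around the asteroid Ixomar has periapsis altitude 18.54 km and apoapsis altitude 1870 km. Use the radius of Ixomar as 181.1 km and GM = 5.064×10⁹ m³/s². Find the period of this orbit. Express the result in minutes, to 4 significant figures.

r_p = 181.1 + 18.54 = 199.64 km = 1.9964×10⁵ m.
r_a = 181.1 + 1870 = 2051.1 km = 2.0511×10⁶ m.
Semi-major axis a = (r_p + r_a)/2 = (199.64 + 2051.1)/2 = 1125.4 km = 1.125×10⁶ m.
By Kepler's third law T = 2π√(a³/μ) = 2π × 1.678×10⁴ = 1.054×10⁵ s.
= 1757 minutes.

T ≈ 1757 minutes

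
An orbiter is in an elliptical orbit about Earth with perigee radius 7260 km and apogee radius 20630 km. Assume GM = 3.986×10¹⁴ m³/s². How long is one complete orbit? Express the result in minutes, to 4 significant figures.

T ≈ 273.1 minutes

Semi-major axis a = (r_p + r_a)/2 = (7260.0 + 20630)/2 = 13945 km = 1.394×10⁷ m.
By Kepler's third law T = 2π√(a³/μ) = 2π × 2.608×10³ = 1.639×10⁴ s.
= 273.1 minutes.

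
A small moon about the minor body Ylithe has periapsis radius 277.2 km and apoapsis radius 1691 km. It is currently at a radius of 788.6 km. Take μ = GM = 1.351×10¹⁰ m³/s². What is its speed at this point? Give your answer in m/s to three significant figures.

Semi-major axis a = (r_p + r_a)/2 = 984.10 km = 9.841×10⁵ m.
Vis-viva: v² = μ(2/r − 1/a) = 1.351×10¹⁰ × (2.536×10⁻⁶ − 1.016×10⁻⁶) = 2.053×10⁴ m²/s².
v = 143.3 m/s.

v ≈ 143 m/s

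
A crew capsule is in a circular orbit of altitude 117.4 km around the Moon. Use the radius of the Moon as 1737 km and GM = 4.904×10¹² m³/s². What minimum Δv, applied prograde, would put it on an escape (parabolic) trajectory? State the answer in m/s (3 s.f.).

Δv ≈ 674 m/s

r = 1737 + 117.4 = 1854.4 km = 1.8544×10⁶ m.
Circular speed v_c = √(μ/r) = 1626 m/s.
Escape speed v_esc = √(2μ/r) = √2 × v_c = 2300 m/s.
Δv = v_esc − v_c = 673.6 m/s.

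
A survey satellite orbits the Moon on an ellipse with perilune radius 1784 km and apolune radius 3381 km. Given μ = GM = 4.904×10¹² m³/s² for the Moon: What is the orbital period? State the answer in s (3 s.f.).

Semi-major axis a = (r_p + r_a)/2 = (1784.0 + 3381.0)/2 = 2582.5 km = 2.582×10⁶ m.
By Kepler's third law T = 2π√(a³/μ) = 2π × 1.874×10³ = 1.178×10⁴ s.

T ≈ 11800 s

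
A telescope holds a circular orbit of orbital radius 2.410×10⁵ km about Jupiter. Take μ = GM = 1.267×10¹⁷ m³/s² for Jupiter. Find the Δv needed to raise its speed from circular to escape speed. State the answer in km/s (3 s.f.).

Δv ≈ 9.50 km/s

r = 2.410×10⁵ km = 2.410×10⁸ m.
Circular speed v_c = √(μ/r) = 22930 m/s.
Escape speed v_esc = √(2μ/r) = √2 × v_c = 32430 m/s.
Δv = v_esc − v_c = 9497 m/s = 9.497 km/s.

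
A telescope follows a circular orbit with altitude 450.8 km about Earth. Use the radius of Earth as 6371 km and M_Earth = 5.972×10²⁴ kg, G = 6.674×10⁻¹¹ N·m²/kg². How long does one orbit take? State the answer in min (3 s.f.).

T ≈ 93.5 min

μ = GM = 6.674×10⁻¹¹ × 5.972×10²⁴ = 3.986×10¹⁴ m³/s².
r = 6371 + 450.8 = 6821.8 km = 6.8218×10⁶ m.
Kepler's third law: T = 2π√(r³/μ) = 2π√((6.822×10⁶)³ / 3.986×10¹⁴).
r³/μ = 7.965×10⁵ s², so T = 2π × 8.925×10² = 5.608×10³ s.
Converting: 5.608×10³ s ÷ 60.00 = 93.46 min.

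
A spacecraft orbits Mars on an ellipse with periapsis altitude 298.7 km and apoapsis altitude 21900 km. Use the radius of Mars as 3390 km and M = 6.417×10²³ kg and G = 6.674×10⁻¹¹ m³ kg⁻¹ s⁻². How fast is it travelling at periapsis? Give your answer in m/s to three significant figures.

v ≈ 4500 m/s

μ = GM = 6.674×10⁻¹¹ × 6.417×10²³ = 4.283×10¹³ m³/s².
r_p = 3390 + 298.7 = 3688.7 km = 3.6887×10⁶ m.
r_a = 3390 + 21900 = 25290 km = 2.5290×10⁷ m.
Semi-major axis a = (r_p + r_a)/2 = 14489 km = 1.449×10⁷ m.
Vis-viva: v² = μ(2/r − 1/a) = 4.283×10¹³ × (5.422×10⁻⁷ − 6.902×10⁻⁸) = 2.026×10⁷ m²/s².
v = 4502 m/s.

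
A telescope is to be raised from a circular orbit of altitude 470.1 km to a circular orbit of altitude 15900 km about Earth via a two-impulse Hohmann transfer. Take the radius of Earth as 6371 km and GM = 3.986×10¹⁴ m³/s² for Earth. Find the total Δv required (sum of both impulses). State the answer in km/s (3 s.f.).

Δv_total ≈ 3.14 km/s

r₁ = 6371 + 470.1 = 6841.1 km = 6.8411×10⁶ m.
r₂ = 6371 + 15900 = 22271 km = 2.2271×10⁷ m.
Transfer ellipse a_t = (r₁ + r₂)/2 = 1.456×10⁷ m.
At r₁: circular v_c1 = √(μ/r₁) = 7633 m/s; transfer-perigee v_p = √[μ(2/r₁ − 1/a_t)] = 9442 m/s.
Δv₁ = v_p − v_c1 = 1809 m/s.
At r₂: circular v_c2 = √(μ/r₂) = 4231 m/s; transfer-apogee v_a = √[μ(2/r₂ − 1/a_t)] = 2900 m/s.
Δv₂ = v_c2 − v_a = 1330 m/s.
Total Δv = Δv₁ + Δv₂ = 3139 m/s = 3.139 km/s.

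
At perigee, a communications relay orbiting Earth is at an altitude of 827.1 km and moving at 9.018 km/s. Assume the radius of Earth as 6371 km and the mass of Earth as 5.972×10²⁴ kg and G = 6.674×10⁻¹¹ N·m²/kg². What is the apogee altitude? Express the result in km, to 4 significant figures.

μ = GM = 6.674×10⁻¹¹ × 5.972×10²⁴ = 3.986×10¹⁴ m³/s².
r_p = 6371 + 827.1 = 7198.1 km = 7.198×10⁶ m.
Specific energy ε = v²/2 − μ/r = -1.471×10⁷ J/kg, so a = −μ/(2ε) = 1.355×10⁷ m.
The apsides satisfy r_p + r_a = 2a, so the apogee radius is 2a − r_p = 1.990×10⁷ m = 19898 km.
Apogee altitude = 19898 − 6371 = 13527 km.

apogee altitude ≈ 13530 km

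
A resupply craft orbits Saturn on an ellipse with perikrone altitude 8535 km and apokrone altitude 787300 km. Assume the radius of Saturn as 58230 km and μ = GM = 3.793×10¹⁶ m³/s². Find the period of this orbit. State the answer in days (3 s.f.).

r_p = 58230 + 8535 = 66765 km = 6.6765×10⁷ m.
r_a = 58230 + 787300 = 845530 km = 8.4553×10⁸ m.
Semi-major axis a = (r_p + r_a)/2 = (66765 + 8.4553×10⁵)/2 = 4.5615×10⁵ km = 4.561×10⁸ m.
By Kepler's third law T = 2π√(a³/μ) = 2π × 5.002×10⁴ = 3.143×10⁵ s.
= 3.638 days.

T ≈ 3.64 days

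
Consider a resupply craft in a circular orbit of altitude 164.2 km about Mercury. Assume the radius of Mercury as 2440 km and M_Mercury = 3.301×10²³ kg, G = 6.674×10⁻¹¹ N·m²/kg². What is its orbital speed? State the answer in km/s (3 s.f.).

v ≈ 2.91 km/s

μ = GM = 6.674×10⁻¹¹ × 3.301×10²³ = 2.203×10¹³ m³/s².
r = 2440 + 164.2 = 2604.2 km = 2.6042×10⁶ m.
For a circular orbit v = √(μ/r) = √(2.203×10¹³ / 2.604×10⁶) = √(8.460×10⁶) = 2909 m/s.
That is 2.909 km/s.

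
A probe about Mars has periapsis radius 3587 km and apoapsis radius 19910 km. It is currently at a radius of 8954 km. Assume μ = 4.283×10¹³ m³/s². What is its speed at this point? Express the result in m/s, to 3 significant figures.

v ≈ 2430 m/s

Semi-major axis a = (r_p + r_a)/2 = 11748 km = 1.175×10⁷ m.
Vis-viva: v² = μ(2/r − 1/a) = 4.283×10¹³ × (2.234×10⁻⁷ − 8.512×10⁻⁸) = 5.921×10⁶ m²/s².
v = 2433 m/s.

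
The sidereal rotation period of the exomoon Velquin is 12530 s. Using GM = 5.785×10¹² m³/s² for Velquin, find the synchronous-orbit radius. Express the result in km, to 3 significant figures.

r_sync ≈ 2840 km

A synchronous orbit has period T, so by Kepler's third law a = (μT²/4π²)^(1/3).
μT²/4π² = 5.785×10¹² × (1.253×10⁴)² / 39.48 = 2.301×10¹⁹ m³.
a = 2.844×10⁶ m = 2844.1 km.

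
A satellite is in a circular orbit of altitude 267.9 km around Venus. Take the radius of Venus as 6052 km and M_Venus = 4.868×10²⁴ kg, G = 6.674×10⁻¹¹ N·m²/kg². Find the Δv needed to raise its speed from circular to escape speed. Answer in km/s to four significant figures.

Δv ≈ 2.970 km/s

μ = GM = 6.674×10⁻¹¹ × 4.868×10²⁴ = 3.249×10¹⁴ m³/s².
r = 6052 + 267.9 = 6319.9 km = 6.3199×10⁶ m.
Circular speed v_c = √(μ/r) = 7170 m/s.
Escape speed v_esc = √(2μ/r) = √2 × v_c = 10140 m/s.
Δv = v_esc − v_c = 2970 m/s = 2.970 km/s.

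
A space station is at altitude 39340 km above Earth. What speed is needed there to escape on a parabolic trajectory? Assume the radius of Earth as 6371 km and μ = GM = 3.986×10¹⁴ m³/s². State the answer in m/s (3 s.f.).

v_esc ≈ 4180 m/s

r = 6371 + 39340 = 45711 km = 4.5711×10⁷ m.
Escape speed v_esc = √(2μ/r) = √(2 × 3.986×10¹⁴ / 4.571×10⁷) = √(1.744×10⁷) = 4176 m/s.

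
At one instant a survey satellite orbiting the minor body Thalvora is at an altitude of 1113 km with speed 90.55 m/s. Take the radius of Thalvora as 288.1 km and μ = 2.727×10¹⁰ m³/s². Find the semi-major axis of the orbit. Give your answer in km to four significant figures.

r = 288.1 + 1113 = 1401.1 km = 1.401×10⁶ m.
Specific orbital energy ε = v²/2 − μ/r = (90.55)²/2 − 2.727×10¹⁰/1.401×10⁶ = -1.536×10⁴ J/kg.
Since ε = −μ/(2a), a = −μ/(2ε) = 8.875×10⁵ m = 887.49 km.

a ≈ 887.5 km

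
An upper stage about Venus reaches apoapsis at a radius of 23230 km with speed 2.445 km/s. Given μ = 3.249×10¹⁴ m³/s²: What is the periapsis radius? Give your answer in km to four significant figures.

periapsis radius ≈ 6314 km

r_a = 2.323×10⁷ m.
Specific energy ε = v²/2 − μ/r = -1.100×10⁷ J/kg, so a = −μ/(2ε) = 1.477×10⁷ m.
The apsides satisfy r_p + r_a = 2a, so the periapsis radius is 2a − r_a = 6.314×10⁶ m = 6313.9 km.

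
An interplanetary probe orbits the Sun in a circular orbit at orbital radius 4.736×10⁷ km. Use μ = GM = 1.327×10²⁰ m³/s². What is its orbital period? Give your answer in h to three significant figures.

T ≈ 1560 h

r = 4.736×10⁷ km = 4.736×10¹⁰ m.
Kepler's third law: T = 2π√(r³/μ) = 2π√((4.736×10¹⁰)³ / 1.327×10²⁰).
r³/μ = 8.005×10¹¹ s², so T = 2π × 8.947×10⁵ = 5.622×10⁶ s.
Converting: 5.622×10⁶ s ÷ 3600 = 1562 h.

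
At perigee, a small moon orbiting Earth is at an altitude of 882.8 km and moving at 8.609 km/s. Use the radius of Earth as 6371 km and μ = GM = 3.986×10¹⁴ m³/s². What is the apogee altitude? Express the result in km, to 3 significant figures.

r_p = 6371 + 882.8 = 7253.8 km = 7.254×10⁶ m.
Specific energy ε = v²/2 − μ/r = -1.789×10⁷ J/kg, so a = −μ/(2ε) = 1.114×10⁷ m.
The apsides satisfy r_p + r_a = 2a, so the apogee radius is 2a − r_p = 1.502×10⁷ m = 15023 km.
Apogee altitude = 15023 − 6371 = 8652.0 km.

apogee altitude ≈ 8650 km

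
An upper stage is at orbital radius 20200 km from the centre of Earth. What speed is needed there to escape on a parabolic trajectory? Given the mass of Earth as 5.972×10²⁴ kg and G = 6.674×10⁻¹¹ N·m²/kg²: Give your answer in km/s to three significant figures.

v_esc ≈ 6.28 km/s

μ = GM = 6.674×10⁻¹¹ × 5.972×10²⁴ = 3.986×10¹⁴ m³/s².
r = 20200 km = 2.020×10⁷ m.
Escape speed v_esc = √(2μ/r) = √(2 × 3.986×10¹⁴ / 2.020×10⁷) = √(3.946×10⁷) = 6282 m/s.
= 6.282 km/s.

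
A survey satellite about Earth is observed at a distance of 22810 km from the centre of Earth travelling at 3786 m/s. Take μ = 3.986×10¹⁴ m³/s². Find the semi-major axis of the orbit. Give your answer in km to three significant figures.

r = 2.281×10⁷ m.
Vis-viva rearranged: 1/a = 2/r − v²/μ = 8.768×10⁻⁸ − 3.596×10⁻⁸ = 5.172×10⁻⁸ m⁻¹.
a = 1.933×10⁷ m = 19335 km.

a ≈ 19300 km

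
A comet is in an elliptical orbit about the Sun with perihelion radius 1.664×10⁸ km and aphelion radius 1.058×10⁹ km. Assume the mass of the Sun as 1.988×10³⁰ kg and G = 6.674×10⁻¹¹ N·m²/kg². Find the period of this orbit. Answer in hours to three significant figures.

T ≈ 72600 hours

μ = GM = 6.674×10⁻¹¹ × 1.988×10³⁰ = 1.327×10²⁰ m³/s².
Semi-major axis a = (r_p + r_a)/2 = (1.6640×10⁸ + 1.0580×10⁹)/2 = 6.1220×10⁸ km = 6.122×10¹¹ m.
By Kepler's third law T = 2π√(a³/μ) = 2π × 4.159×10⁷ = 2.613×10⁸ s.
= 72580 hours.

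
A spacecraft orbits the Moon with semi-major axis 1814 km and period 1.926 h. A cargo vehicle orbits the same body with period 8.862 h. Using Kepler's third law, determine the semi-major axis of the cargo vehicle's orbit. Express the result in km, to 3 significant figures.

Kepler's third law: a³ ∝ T², so a₂ = a₁ (T₂/T₁)^(2/3).
T₂/T₁ = 4.601, (T₂/T₁)^(2/3) = 2.766.
a₂ = 1814 × 2.766 = 5018 km.

a₂ ≈ 5020 km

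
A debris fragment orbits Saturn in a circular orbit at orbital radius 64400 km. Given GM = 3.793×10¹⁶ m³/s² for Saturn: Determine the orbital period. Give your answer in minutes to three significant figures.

T ≈ 278 minutes

r = 64400 km = 6.440×10⁷ m.
Kepler's third law: T = 2π√(r³/μ) = 2π√((6.440×10⁷)³ / 3.793×10¹⁶).
r³/μ = 7.042×10⁶ s², so T = 2π × 2.654×10³ = 1.667×10⁴ s.
Converting: 1.667×10⁴ s ÷ 60.00 = 277.9 minutes.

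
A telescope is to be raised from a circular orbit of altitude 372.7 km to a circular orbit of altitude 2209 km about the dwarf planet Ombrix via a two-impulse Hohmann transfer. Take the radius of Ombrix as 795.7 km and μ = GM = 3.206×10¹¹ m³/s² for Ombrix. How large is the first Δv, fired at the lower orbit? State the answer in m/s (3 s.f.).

Δv ≈ 105 m/s

r₁ = 795.7 + 372.7 = 1168.4 km = 1.1684×10⁶ m.
r₂ = 795.7 + 2209 = 3004.7 km = 3.0047×10⁶ m.
Transfer ellipse a_t = (r₁ + r₂)/2 = 2.087×10⁶ m.
At r₁: circular v_c1 = √(μ/r₁) = 523.8 m/s; transfer-periapsis v_p = √[μ(2/r₁ − 1/a_t)] = 628.6 m/s.
Δv₁ = v_p − v_c1 = 104.8 m/s.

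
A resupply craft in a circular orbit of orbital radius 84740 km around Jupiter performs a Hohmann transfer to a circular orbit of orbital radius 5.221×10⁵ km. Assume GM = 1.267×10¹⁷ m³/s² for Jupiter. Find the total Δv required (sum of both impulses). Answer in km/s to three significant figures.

r₁ = 84740 km = 8.474×10⁷ m.
r₂ = 5.221×10⁵ km = 5.221×10⁸ m.
Transfer ellipse a_t = (r₁ + r₂)/2 = 3.034×10⁸ m.
At r₁: circular v_c1 = √(μ/r₁) = 38670 m/s; transfer-perijove v_p = √[μ(2/r₁ − 1/a_t)] = 50720 m/s.
Δv₁ = v_p − v_c1 = 12050 m/s.
At r₂: circular v_c2 = √(μ/r₂) = 15580 m/s; transfer-apojove v_a = √[μ(2/r₂ − 1/a_t)] = 8233 m/s.
Δv₂ = v_c2 − v_a = 7345 m/s.
Total Δv = Δv₁ + Δv₂ = 19400 m/s = 19.40 km/s.

Δv_total ≈ 19.4 km/s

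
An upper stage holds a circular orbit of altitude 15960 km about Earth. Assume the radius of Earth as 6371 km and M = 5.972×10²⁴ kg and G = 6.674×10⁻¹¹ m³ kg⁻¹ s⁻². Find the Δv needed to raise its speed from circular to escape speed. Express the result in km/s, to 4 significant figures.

Δv ≈ 1.750 km/s

μ = GM = 6.674×10⁻¹¹ × 5.972×10²⁴ = 3.986×10¹⁴ m³/s².
r = 6371 + 15960 = 22331 km = 2.2331×10⁷ m.
Circular speed v_c = √(μ/r) = 4225 m/s.
Escape speed v_esc = √(2μ/r) = √2 × v_c = 5975 m/s.
Δv = v_esc − v_c = 1750 m/s = 1.750 km/s.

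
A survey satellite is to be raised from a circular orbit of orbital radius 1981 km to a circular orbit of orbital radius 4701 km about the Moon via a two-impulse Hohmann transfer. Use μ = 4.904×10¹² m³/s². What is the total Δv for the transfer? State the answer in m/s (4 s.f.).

r₁ = 1981 km = 1.981×10⁶ m.
r₂ = 4701 km = 4.701×10⁶ m.
Transfer ellipse a_t = (r₁ + r₂)/2 = 3.341×10⁶ m.
At r₁: circular v_c1 = √(μ/r₁) = 1573 m/s; transfer-perilune v_p = √[μ(2/r₁ − 1/a_t)] = 1866 m/s.
Δv₁ = v_p − v_c1 = 293.0 m/s.
At r₂: circular v_c2 = √(μ/r₂) = 1021 m/s; transfer-apolune v_a = √[μ(2/r₂ − 1/a_t)] = 786.5 m/s.
Δv₂ = v_c2 − v_a = 234.9 m/s.
Total Δv = Δv₁ + Δv₂ = 527.8 m/s.

Δv_total ≈ 527.8 m/s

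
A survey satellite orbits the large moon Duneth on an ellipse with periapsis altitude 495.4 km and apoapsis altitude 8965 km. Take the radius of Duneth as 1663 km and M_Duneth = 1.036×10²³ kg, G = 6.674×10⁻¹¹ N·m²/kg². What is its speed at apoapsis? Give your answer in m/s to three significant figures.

μ = GM = 6.674×10⁻¹¹ × 1.036×10²³ = 6.914×10¹² m³/s².
r_p = 1663 + 495.4 = 2158.4 km = 2.1584×10⁶ m.
r_a = 1663 + 8965 = 10628 km = 1.0628×10⁷ m.
Semi-major axis a = (r_p + r_a)/2 = 6393.2 km = 6.393×10⁶ m.
Vis-viva: v² = μ(2/r − 1/a) = 6.914×10¹² × (1.882×10⁻⁷ − 1.564×10⁻⁷) = 2.196×10⁵ m²/s².
v = 468.7 m/s.

v ≈ 469 m/s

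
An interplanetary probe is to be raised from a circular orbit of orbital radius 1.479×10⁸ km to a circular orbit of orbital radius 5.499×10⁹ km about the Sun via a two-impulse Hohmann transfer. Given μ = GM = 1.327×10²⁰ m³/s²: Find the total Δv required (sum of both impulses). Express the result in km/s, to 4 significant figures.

Δv_total ≈ 15.64 km/s

r₁ = 1.479×10⁸ km = 1.479×10¹¹ m.
r₂ = 5.499×10⁹ km = 5.499×10¹² m.
Transfer ellipse a_t = (r₁ + r₂)/2 = 2.823×10¹² m.
At r₁: circular v_c1 = √(μ/r₁) = 29950 m/s; transfer-perihelion v_p = √[μ(2/r₁ − 1/a_t)] = 41800 m/s.
Δv₁ = v_p − v_c1 = 11850 m/s.
At r₂: circular v_c2 = √(μ/r₂) = 4912 m/s; transfer-aphelion v_a = √[μ(2/r₂ − 1/a_t)] = 1124 m/s.
Δv₂ = v_c2 − v_a = 3788 m/s.
Total Δv = Δv₁ + Δv₂ = 15640 m/s = 15.64 km/s.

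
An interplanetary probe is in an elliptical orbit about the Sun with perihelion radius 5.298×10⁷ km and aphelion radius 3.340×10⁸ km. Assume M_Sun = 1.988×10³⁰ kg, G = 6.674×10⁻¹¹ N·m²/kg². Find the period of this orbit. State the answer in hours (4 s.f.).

T ≈ 12900 hours

μ = GM = 6.674×10⁻¹¹ × 1.988×10³⁰ = 1.327×10²⁰ m³/s².
Semi-major axis a = (r_p + r_a)/2 = (5.2980×10⁷ + 3.3400×10⁸)/2 = 1.9349×10⁸ km = 1.935×10¹¹ m.
By Kepler's third law T = 2π√(a³/μ) = 2π × 7.389×10⁶ = 4.643×10⁷ s.
= 12900 hours.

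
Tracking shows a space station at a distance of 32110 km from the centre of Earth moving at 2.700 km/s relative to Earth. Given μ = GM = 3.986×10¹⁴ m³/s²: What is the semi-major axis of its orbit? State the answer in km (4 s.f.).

r = 3.211×10⁷ m.
Vis-viva rearranged: 1/a = 2/r − v²/μ = 6.229×10⁻⁸ − 1.829×10⁻⁸ = 4.400×10⁻⁸ m⁻¹.
a = 2.273×10⁷ m = 22729 km.

a ≈ 22730 km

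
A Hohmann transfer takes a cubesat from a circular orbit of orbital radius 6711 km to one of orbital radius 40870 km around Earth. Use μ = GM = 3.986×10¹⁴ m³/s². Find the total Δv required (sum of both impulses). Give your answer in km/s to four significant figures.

r₁ = 6711 km = 6.711×10⁶ m.
r₂ = 40870 km = 4.087×10⁷ m.
Transfer ellipse a_t = (r₁ + r₂)/2 = 2.379×10⁷ m.
At r₁: circular v_c1 = √(μ/r₁) = 7707 m/s; transfer-perigee v_p = √[μ(2/r₁ − 1/a_t)] = 10100 m/s.
Δv₁ = v_p − v_c1 = 2394 m/s.
At r₂: circular v_c2 = √(μ/r₂) = 3123 m/s; transfer-apogee v_a = √[μ(2/r₂ − 1/a_t)] = 1659 m/s.
Δv₂ = v_c2 − v_a = 1464 m/s.
Total Δv = Δv₁ + Δv₂ = 3859 m/s = 3.859 km/s.

Δv_total ≈ 3.859 km/s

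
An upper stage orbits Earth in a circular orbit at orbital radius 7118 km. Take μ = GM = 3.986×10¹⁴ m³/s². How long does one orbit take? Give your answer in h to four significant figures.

T ≈ 1.660 h

r = 7118 km = 7.118×10⁶ m.
Kepler's third law: T = 2π√(r³/μ) = 2π√((7.118×10⁶)³ / 3.986×10¹⁴).
r³/μ = 9.048×10⁵ s², so T = 2π × 9.512×10² = 5.977×10³ s.
Converting: 5.977×10³ s ÷ 3600 = 1.660 h.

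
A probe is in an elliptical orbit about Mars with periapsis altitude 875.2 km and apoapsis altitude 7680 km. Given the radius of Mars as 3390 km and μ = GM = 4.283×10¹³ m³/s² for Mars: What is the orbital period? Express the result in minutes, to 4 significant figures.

T ≈ 339.7 minutes

r_p = 3390 + 875.2 = 4265.2 km = 4.2652×10⁶ m.
r_a = 3390 + 7680 = 11070 km = 1.1070×10⁷ m.
Semi-major axis a = (r_p + r_a)/2 = (4265.2 + 11070)/2 = 7667.6 km = 7.668×10⁶ m.
By Kepler's third law T = 2π√(a³/μ) = 2π × 3.244×10³ = 2.038×10⁴ s.
= 339.7 minutes.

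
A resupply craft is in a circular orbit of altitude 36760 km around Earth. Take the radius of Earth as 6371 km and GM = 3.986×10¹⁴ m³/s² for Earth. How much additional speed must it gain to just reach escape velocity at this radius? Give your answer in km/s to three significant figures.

Δv ≈ 1.26 km/s

r = 6371 + 36760 = 43131 km = 4.3131×10⁷ m.
Circular speed v_c = √(μ/r) = 3040 m/s.
Escape speed v_esc = √(2μ/r) = √2 × v_c = 4299 m/s.
Δv = v_esc − v_c = 1259 m/s = 1.259 km/s.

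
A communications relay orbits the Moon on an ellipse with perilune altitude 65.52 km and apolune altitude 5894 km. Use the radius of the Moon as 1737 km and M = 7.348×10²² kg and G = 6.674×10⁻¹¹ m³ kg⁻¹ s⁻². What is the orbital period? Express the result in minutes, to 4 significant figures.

T ≈ 484.4 minutes

μ = GM = 6.674×10⁻¹¹ × 7.348×10²² = 4.904×10¹² m³/s².
r_p = 1737 + 65.52 = 1802.5 km = 1.8025×10⁶ m.
r_a = 1737 + 5894 = 7631.0 km = 7.6310×10⁶ m.
Semi-major axis a = (r_p + r_a)/2 = (1802.5 + 7631.0)/2 = 4716.8 km = 4.717×10⁶ m.
By Kepler's third law T = 2π√(a³/μ) = 2π × 4.626×10³ = 2.906×10⁴ s.
= 484.4 minutes.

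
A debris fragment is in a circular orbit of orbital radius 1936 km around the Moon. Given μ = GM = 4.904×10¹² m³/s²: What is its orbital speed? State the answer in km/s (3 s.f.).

r = 1936 km = 1.936×10⁶ m.
For a circular orbit v = √(μ/r) = √(4.904×10¹² / 1.936×10⁶) = √(2.533×10⁶) = 1592 m/s.
That is 1.592 km/s.

v ≈ 1.59 km/s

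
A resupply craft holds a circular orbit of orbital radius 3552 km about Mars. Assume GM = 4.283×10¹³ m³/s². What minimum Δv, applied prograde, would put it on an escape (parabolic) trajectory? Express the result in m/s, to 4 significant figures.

r = 3552 km = 3.552×10⁶ m.
Circular speed v_c = √(μ/r) = 3472 m/s.
Escape speed v_esc = √(2μ/r) = √2 × v_c = 4911 m/s.
Δv = v_esc − v_c = 1438 m/s.

Δv ≈ 1438 m/s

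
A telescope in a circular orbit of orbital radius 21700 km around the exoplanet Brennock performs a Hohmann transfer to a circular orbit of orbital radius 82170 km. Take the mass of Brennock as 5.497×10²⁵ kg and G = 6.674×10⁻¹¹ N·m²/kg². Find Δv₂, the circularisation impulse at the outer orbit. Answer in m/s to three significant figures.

Δv ≈ 2360 m/s

μ = GM = 6.674×10⁻¹¹ × 5.497×10²⁵ = 3.669×10¹⁵ m³/s².
r₁ = 21700 km = 2.170×10⁷ m.
r₂ = 82170 km = 8.217×10⁷ m.
Transfer ellipse a_t = (r₁ + r₂)/2 = 5.194×10⁷ m.
At r₁: circular v_c1 = √(μ/r₁) = 13000 m/s; transfer-periapsis v_p = √[μ(2/r₁ − 1/a_t)] = 16360 m/s.
At r₂: circular v_c2 = √(μ/r₂) = 6682 m/s; transfer-apoapsis v_a = √[μ(2/r₂ − 1/a_t)] = 4319 m/s.
Δv₂ = v_c2 − v_a = 2363 m/s.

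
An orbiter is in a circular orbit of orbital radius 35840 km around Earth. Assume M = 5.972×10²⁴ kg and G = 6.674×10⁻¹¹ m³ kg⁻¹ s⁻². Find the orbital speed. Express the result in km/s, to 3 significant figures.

v ≈ 3.33 km/s

μ = GM = 6.674×10⁻¹¹ × 5.972×10²⁴ = 3.986×10¹⁴ m³/s².
r = 35840 km = 3.584×10⁷ m.
For a circular orbit v = √(μ/r) = √(3.986×10¹⁴ / 3.584×10⁷) = √(1.112×10⁷) = 3335 m/s.
That is 3.335 km/s.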